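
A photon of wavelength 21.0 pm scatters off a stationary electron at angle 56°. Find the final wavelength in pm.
22.0695 pm

Using the Compton scattering formula:
λ' = λ + Δλ = λ + λ_C(1 - cos θ)

Given:
- Initial wavelength λ = 21.0 pm
- Scattering angle θ = 56°
- Compton wavelength λ_C ≈ 2.4263 pm

Calculate the shift:
Δλ = 2.4263 × (1 - cos(56°))
Δλ = 2.4263 × 0.4408
Δλ = 1.0695 pm

Final wavelength:
λ' = 21.0 + 1.0695 = 22.0695 pm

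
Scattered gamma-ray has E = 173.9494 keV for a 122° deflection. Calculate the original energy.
363.0000 keV

Convert final energy to wavelength (hc ≈ 1239.842 keV·pm):
λ' = hc/E' = 1239.842 / 173.9494 = 7.1276 pm

Calculate the Compton shift:
Δλ = λ_C(1 - cos(122°))
Δλ = 2.4263 × (1 - cos(122°))
Δλ = 3.7121 pm

Initial wavelength:
λ = λ' - Δλ = 7.1276 - 3.7121 = 3.4155 pm

Initial energy:
E = hc/λ = 1239.842 / 3.4155 = 363.0000 keV

(Intermediate values are shown rounded; full precision is carried through to the final answer.)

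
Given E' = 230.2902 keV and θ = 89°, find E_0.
413.3001 keV

Convert final energy to wavelength (hc ≈ 1239.842 keV·pm):
λ' = hc/E' = 1239.842 / 230.2902 = 5.3838 pm

Calculate the Compton shift:
Δλ = λ_C(1 - cos(89°))
Δλ = 2.4263 × (1 - cos(89°))
Δλ = 2.3840 pm

Initial wavelength:
λ = λ' - Δλ = 5.3838 - 2.3840 = 2.9999 pm

Initial energy:
E = hc/λ = 1239.842 / 2.9999 = 413.3001 keV

(Intermediate values are shown rounded; full precision is carried through to the final answer.)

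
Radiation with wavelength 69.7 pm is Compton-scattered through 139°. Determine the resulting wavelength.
73.9575 pm

Using the Compton scattering formula:
λ' = λ + Δλ = λ + λ_C(1 - cos θ)

Given:
- Initial wavelength λ = 69.7 pm
- Scattering angle θ = 139°
- Compton wavelength λ_C ≈ 2.4263 pm

Calculate the shift:
Δλ = 2.4263 × (1 - cos(139°))
Δλ = 2.4263 × 1.7547
Δλ = 4.2575 pm

Final wavelength:
λ' = 69.7 + 4.2575 = 73.9575 pm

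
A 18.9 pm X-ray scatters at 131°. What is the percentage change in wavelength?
21.2599%

Calculate the Compton shift:
Δλ = λ_C(1 - cos(131°))
Δλ = 2.4263 × (1 - cos(131°))
Δλ = 2.4263 × 1.6561
Δλ = 4.0181 pm

Percentage change:
(Δλ/λ₀) × 100 = (4.0181/18.9) × 100
= 21.2599%

(Intermediate values are shown rounded; full precision is carried through to the final answer.)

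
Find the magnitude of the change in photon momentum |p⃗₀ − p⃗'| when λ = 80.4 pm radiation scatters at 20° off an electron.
2.8596e-24 kg·m/s

Photon momentum magnitude is p = h/λ.

Initial momentum:
p₀ = h/λ = 6.6261e-34/8.0400e-11 = 8.2414e-24 kg·m/s

After scattering:
λ' = λ + Δλ = 80.4 + 0.1463 = 80.5463 pm
p' = h/λ' = 6.6261e-34/8.0546e-11 = 8.2264e-24 kg·m/s

Momentum is a vector; the scattered photon's direction makes angle θ = 20° with the incident direction. The magnitude of the vector change Δp⃗ = p⃗₀ − p⃗' is found from the law of cosines:
|Δp⃗|² = p₀² + p'² − 2p₀p'cos θ
|Δp⃗|² = (8.2414e-24)² + (8.2264e-24)² − 2·8.2414e-24·8.2264e-24·cos(20°)
|Δp⃗| = 2.8596e-24 kg·m/s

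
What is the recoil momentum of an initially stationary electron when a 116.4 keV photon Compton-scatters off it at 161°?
1.0392e-22 kg·m/s

The electron is initially at rest, so by conservation of momentum:
p⃗_e = p⃗₀ − p⃗'  (incident photon momentum minus scattered photon momentum)

Photon momentum magnitudes (p = h/λ = E/c):
λ₀ = hc/E₀ = 10.6516 pm → p₀ = h/λ₀ = 6.2207e-23 kg·m/s
Δλ = λ_C(1 − cos 161°) = 4.7204 pm
λ' = 15.3720 pm → p' = h/λ' = 4.3105e-23 kg·m/s

The scattered photon makes angle θ = 161° with the incident direction, so by the law of cosines:
|p⃗_e|² = p₀² + p'² − 2p₀p'cos θ
|p⃗_e|² = (6.2207e-23)² + (4.3105e-23)² − 2·6.2207e-23·4.3105e-23·cos(161°)
|p⃗_e| = 1.0392e-22 kg·m/s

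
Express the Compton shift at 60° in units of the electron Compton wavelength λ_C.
0.5000 λ_C

The Compton shift formula is:
Δλ = λ_C(1 - cos θ)

Dividing both sides by λ_C:
Δλ/λ_C = 1 - cos θ

For θ = 60°:
Δλ/λ_C = 1 - cos(60°)
Δλ/λ_C = 1 - 0.5000
Δλ/λ_C = 0.5000

This means the shift is 0.5000 × λ_C = 1.2132 pm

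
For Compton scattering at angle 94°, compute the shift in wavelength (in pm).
2.5956 pm

Using the Compton scattering formula:
Δλ = λ_C(1 - cos θ)

where λ_C = h/(m_e·c) ≈ 2.4263 pm is the Compton wavelength of an electron.

For θ = 94°:
cos(94°) = -0.0698
1 - cos(94°) = 1.0698

Δλ = 2.4263 × 1.0698
Δλ = 2.5956 pm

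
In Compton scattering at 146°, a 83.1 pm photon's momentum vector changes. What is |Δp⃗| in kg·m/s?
1.4864e-23 kg·m/s

Photon momentum magnitude is p = h/λ.

Initial momentum:
p₀ = h/λ = 6.6261e-34/8.3100e-11 = 7.9736e-24 kg·m/s

After scattering:
λ' = λ + Δλ = 83.1 + 4.4378 = 87.5378 pm
p' = h/λ' = 6.6261e-34/8.7538e-11 = 7.5694e-24 kg·m/s

Momentum is a vector; the scattered photon's direction makes angle θ = 146° with the incident direction. The magnitude of the vector change Δp⃗ = p⃗₀ − p⃗' is found from the law of cosines:
|Δp⃗|² = p₀² + p'² − 2p₀p'cos θ
|Δp⃗|² = (7.9736e-24)² + (7.5694e-24)² − 2·7.9736e-24·7.5694e-24·cos(146°)
|Δp⃗| = 1.4864e-23 kg·m/s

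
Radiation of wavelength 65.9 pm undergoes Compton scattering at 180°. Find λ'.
70.7526 pm

Using the Compton formula: λ' = λ + λ_C(1 − cos θ)

For θ = 180°, cos θ = -1 (exact) = -1.0000, so:
1 − cos 180° = 1 − (-1) = 2.0000

Δλ = λ_C × 2.0000 = 2.4263 × 2.0000 = 4.8526 pm

λ' = 65.9 + 4.8526 = 70.7526 pm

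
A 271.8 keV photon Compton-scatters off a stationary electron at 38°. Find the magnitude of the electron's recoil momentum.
9.0863e-23 kg·m/s

The electron is initially at rest, so by conservation of momentum:
p⃗_e = p⃗₀ − p⃗'  (incident photon momentum minus scattered photon momentum)

Photon momentum magnitudes (p = h/λ = E/c):
λ₀ = hc/E₀ = 4.5616 pm → p₀ = h/λ₀ = 1.4526e-22 kg·m/s
Δλ = λ_C(1 − cos 38°) = 0.5144 pm
λ' = 5.0759 pm → p' = h/λ' = 1.3054e-22 kg·m/s

The scattered photon makes angle θ = 38° with the incident direction, so by the law of cosines:
|p⃗_e|² = p₀² + p'² − 2p₀p'cos θ
|p⃗_e|² = (1.4526e-22)² + (1.3054e-22)² − 2·1.4526e-22·1.3054e-22·cos(38°)
|p⃗_e| = 9.0863e-23 kg·m/s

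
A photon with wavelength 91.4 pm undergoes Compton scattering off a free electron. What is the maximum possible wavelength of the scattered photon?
96.2526 pm (at θ = 180°)

The Compton shift is Δλ = λ_C(1 − cos θ).

Since cos θ ranges from −1 to 1, the factor (1 − cos θ) ranges from 0 to 2; the maximum shift occurs at θ = 180° (backscattering):
Δλ_max = 2λ_C = 2 × 2.4263 pm = 4.8526 pm

Maximum scattered wavelength:
λ'_max = λ₀ + Δλ_max = 91.4 + 4.8526 = 96.2526 pm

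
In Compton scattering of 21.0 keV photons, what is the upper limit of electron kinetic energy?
1.5949 keV

Maximum energy transfer occurs at θ = 180° (backscattering).

Initial photon: E₀ = 21.0 keV → λ₀ = 59.0401 pm

Maximum Compton shift (at 180°):
Δλ_max = 2λ_C = 2 × 2.4263 = 4.8526 pm

Final wavelength:
λ' = 59.0401 + 4.8526 = 63.8927 pm

Minimum photon energy (maximum energy to electron):
E'_min = hc/λ' = 19.4051 keV

Maximum electron kinetic energy:
K_max = E₀ - E'_min = 21.0000 - 19.4051 = 1.5949 keV

(Intermediate values are shown rounded; full precision is carried through to the final answer.)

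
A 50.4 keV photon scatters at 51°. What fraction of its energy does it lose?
0.0353 (or 3.53%)

Calculate initial and final photon energies:

Initial: E₀ = 50.4 keV → λ₀ = 24.6000 pm
Compton shift: Δλ = 0.8994 pm
Final wavelength: λ' = 25.4994 pm
Final energy: E' = 48.6224 keV

Fractional energy loss:
(E₀ - E')/E₀ = (50.4000 - 48.6224)/50.4000
= 1.7776/50.4000
= 0.0353
= 3.53%

(Intermediate values are shown rounded; full precision is carried through to the final answer.)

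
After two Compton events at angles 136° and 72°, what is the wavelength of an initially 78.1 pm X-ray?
83.9482 pm

Apply Compton shift twice:

First scattering at θ₁ = 136°:
Δλ₁ = λ_C(1 - cos(136°))
Δλ₁ = 2.4263 × 1.7193
Δλ₁ = 4.1717 pm

After first scattering:
λ₁ = 78.1 + 4.1717 = 82.2717 pm

Second scattering at θ₂ = 72°:
Δλ₂ = λ_C(1 - cos(72°))
Δλ₂ = 2.4263 × 0.6910
Δλ₂ = 1.6765 pm

Final wavelength:
λ₂ = 82.2717 + 1.6765 = 83.9482 pm

Total shift: Δλ_total = 4.1717 + 1.6765 = 5.8482 pm

(Intermediate values are shown rounded; full precision is carried through to the final answer.)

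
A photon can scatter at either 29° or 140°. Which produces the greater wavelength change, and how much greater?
140° produces the larger shift by a factor of 14.086

Calculate both shifts using Δλ = λ_C(1 - cos θ):

For θ₁ = 29°:
Δλ₁ = 2.4263 × (1 - cos(29°))
Δλ₁ = 2.4263 × 0.1254
Δλ₁ = 0.3042 pm

For θ₂ = 140°:
Δλ₂ = 2.4263 × (1 - cos(140°))
Δλ₂ = 2.4263 × 1.7660
Δλ₂ = 4.2850 pm

The 140° angle produces the larger shift.
Ratio: 4.2850/0.3042 = 14.086

(Intermediate values are shown rounded; full precision is carried through to the final answer.)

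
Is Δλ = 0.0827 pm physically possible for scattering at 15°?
Yes, consistent

Calculate the expected shift for θ = 15°:

Δλ_expected = λ_C(1 - cos(15°))
Δλ_expected = 2.4263 × (1 - cos(15°))
Δλ_expected = 2.4263 × 0.0341
Δλ_expected = 0.0827 pm

Given shift: 0.0827 pm
Expected shift: 0.0827 pm
Difference: 0.0000 pm

The values match. This is consistent with Compton scattering at the stated angle.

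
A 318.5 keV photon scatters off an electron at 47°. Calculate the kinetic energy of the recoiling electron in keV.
52.6861 keV

By energy conservation: K_e = E_initial - E_final

First find the scattered photon energy:
Initial wavelength: λ = hc/E = 3.8928 pm
Compton shift: Δλ = λ_C(1 - cos(47°)) = 0.7716 pm
Final wavelength: λ' = 3.8928 + 0.7716 = 4.6643 pm
Final photon energy: E' = hc/λ' = 265.8139 keV

Electron kinetic energy:
K_e = E - E' = 318.5000 - 265.8139 = 52.6861 keV

(Intermediate values are shown rounded; full precision is carried through to the final answer.)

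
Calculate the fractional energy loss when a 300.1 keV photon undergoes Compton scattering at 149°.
0.5217 (or 52.17%)

Calculate initial and final photon energies:

Initial: E₀ = 300.1 keV → λ₀ = 4.1314 pm
Compton shift: Δλ = 4.5061 pm
Final wavelength: λ' = 8.6375 pm
Final energy: E' = 143.5419 keV

Fractional energy loss:
(E₀ - E')/E₀ = (300.1000 - 143.5419)/300.1000
= 156.5581/300.1000
= 0.5217
= 52.17%

(Intermediate values are shown rounded; full precision is carried through to the final answer.)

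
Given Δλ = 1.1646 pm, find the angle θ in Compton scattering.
58.67°

From the Compton formula Δλ = λ_C(1 - cos θ), we can solve for θ:

cos θ = 1 - Δλ/λ_C

Given:
- Δλ = 1.1646 pm
- λ_C = h/(m_e·c) ≈ 2.42631024 pm

cos θ = 1 - 1.1646/2.42631024
cos θ = 1 - 0.479988
cos θ = 0.520012

θ = arccos(0.520012)
θ = 58.67°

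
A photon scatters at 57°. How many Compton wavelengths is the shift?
0.4554 λ_C

The Compton shift formula is:
Δλ = λ_C(1 - cos θ)

Dividing both sides by λ_C:
Δλ/λ_C = 1 - cos θ

For θ = 57°:
Δλ/λ_C = 1 - cos(57°)
Δλ/λ_C = 1 - 0.5446
Δλ/λ_C = 0.4554

This means the shift is 0.4554 × λ_C = 1.1048 pm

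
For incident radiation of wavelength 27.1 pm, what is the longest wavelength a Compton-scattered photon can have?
31.9526 pm (at θ = 180°)

The Compton shift is Δλ = λ_C(1 − cos θ).

Since cos θ ranges from −1 to 1, the factor (1 − cos θ) ranges from 0 to 2; the maximum shift occurs at θ = 180° (backscattering):
Δλ_max = 2λ_C = 2 × 2.4263 pm = 4.8526 pm

Maximum scattered wavelength:
λ'_max = λ₀ + Δλ_max = 27.1 + 4.8526 = 31.9526 pm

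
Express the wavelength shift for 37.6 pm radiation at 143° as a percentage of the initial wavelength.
11.6065%

Calculate the Compton shift:
Δλ = λ_C(1 - cos(143°))
Δλ = 2.4263 × (1 - cos(143°))
Δλ = 2.4263 × 1.7986
Δλ = 4.3640 pm

Percentage change:
(Δλ/λ₀) × 100 = (4.3640/37.6) × 100
= 11.6065%

(Intermediate values are shown rounded; full precision is carried through to the final answer.)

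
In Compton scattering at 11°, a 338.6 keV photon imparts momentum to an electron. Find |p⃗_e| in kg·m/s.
3.4547e-23 kg·m/s

The electron is initially at rest, so by conservation of momentum:
p⃗_e = p⃗₀ − p⃗'  (incident photon momentum minus scattered photon momentum)

Photon momentum magnitudes (p = h/λ = E/c):
λ₀ = hc/E₀ = 3.6617 pm → p₀ = h/λ₀ = 1.8096e-22 kg·m/s
Δλ = λ_C(1 − cos 11°) = 0.0446 pm
λ' = 3.7062 pm → p' = h/λ' = 1.7878e-22 kg·m/s

The scattered photon makes angle θ = 11° with the incident direction, so by the law of cosines:
|p⃗_e|² = p₀² + p'² − 2p₀p'cos θ
|p⃗_e|² = (1.8096e-22)² + (1.7878e-22)² − 2·1.8096e-22·1.7878e-22·cos(11°)
|p⃗_e| = 3.4547e-23 kg·m/s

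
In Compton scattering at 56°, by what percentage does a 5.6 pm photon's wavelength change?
19.0988%

Calculate the Compton shift:
Δλ = λ_C(1 - cos(56°))
Δλ = 2.4263 × (1 - cos(56°))
Δλ = 2.4263 × 0.4408
Δλ = 1.0695 pm

Percentage change:
(Δλ/λ₀) × 100 = (1.0695/5.6) × 100
= 19.0988%

(Intermediate values are shown rounded; full precision is carried through to the final answer.)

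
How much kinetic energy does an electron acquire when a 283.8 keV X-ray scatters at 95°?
106.8439 keV

By energy conservation: K_e = E_initial - E_final

First find the scattered photon energy:
Initial wavelength: λ = hc/E = 4.3687 pm
Compton shift: Δλ = λ_C(1 - cos(95°)) = 2.6378 pm
Final wavelength: λ' = 4.3687 + 2.6378 = 7.0065 pm
Final photon energy: E' = hc/λ' = 176.9561 keV

Electron kinetic energy:
K_e = E - E' = 283.8000 - 176.9561 = 106.8439 keV

(Intermediate values are shown rounded; full precision is carried through to the final answer.)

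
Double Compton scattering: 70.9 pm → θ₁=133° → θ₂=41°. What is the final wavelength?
75.5762 pm

Apply Compton shift twice:

First scattering at θ₁ = 133°:
Δλ₁ = λ_C(1 - cos(133°))
Δλ₁ = 2.4263 × 1.6820
Δλ₁ = 4.0810 pm

After first scattering:
λ₁ = 70.9 + 4.0810 = 74.9810 pm

Second scattering at θ₂ = 41°:
Δλ₂ = λ_C(1 - cos(41°))
Δλ₂ = 2.4263 × 0.2453
Δλ₂ = 0.5952 pm

Final wavelength:
λ₂ = 74.9810 + 0.5952 = 75.5762 pm

Total shift: Δλ_total = 4.0810 + 0.5952 = 4.6762 pm

(Intermediate values are shown rounded; full precision is carried through to the final answer.)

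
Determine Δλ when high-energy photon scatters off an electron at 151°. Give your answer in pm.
4.5484 pm

Using the Compton scattering formula:
Δλ = λ_C(1 - cos θ)

where λ_C = h/(m_e·c) ≈ 2.4263 pm is the Compton wavelength of an electron.

For θ = 151°:
cos(151°) = -0.8746
1 - cos(151°) = 1.8746

Δλ = 2.4263 × 1.8746
Δλ = 4.5484 pm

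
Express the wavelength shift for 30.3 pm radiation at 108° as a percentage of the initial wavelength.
10.4821%

Calculate the Compton shift:
Δλ = λ_C(1 - cos(108°))
Δλ = 2.4263 × (1 - cos(108°))
Δλ = 2.4263 × 1.3090
Δλ = 3.1761 pm

Percentage change:
(Δλ/λ₀) × 100 = (3.1761/30.3) × 100
= 10.4821%

(Intermediate values are shown rounded; full precision is carried through to the final answer.)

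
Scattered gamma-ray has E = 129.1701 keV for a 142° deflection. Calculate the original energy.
235.7001 keV

Convert final energy to wavelength (hc ≈ 1239.842 keV·pm):
λ' = hc/E' = 1239.842 / 129.1701 = 9.5985 pm

Calculate the Compton shift:
Δλ = λ_C(1 - cos(142°))
Δλ = 2.4263 × (1 - cos(142°))
Δλ = 4.3383 pm

Initial wavelength:
λ = λ' - Δλ = 9.5985 - 4.3383 = 5.2603 pm

Initial energy:
E = hc/λ = 1239.842 / 5.2603 = 235.7001 keV

(Intermediate values are shown rounded; full precision is carried through to the final answer.)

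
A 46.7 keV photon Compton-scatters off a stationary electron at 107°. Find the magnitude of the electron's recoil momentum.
3.8038e-23 kg·m/s

The electron is initially at rest, so by conservation of momentum:
p⃗_e = p⃗₀ − p⃗'  (incident photon momentum minus scattered photon momentum)

Photon momentum magnitudes (p = h/λ = E/c):
λ₀ = hc/E₀ = 26.5491 pm → p₀ = h/λ₀ = 2.4958e-23 kg·m/s
Δλ = λ_C(1 − cos 107°) = 3.1357 pm
λ' = 29.6848 pm → p' = h/λ' = 2.2321e-23 kg·m/s

The scattered photon makes angle θ = 107° with the incident direction, so by the law of cosines:
|p⃗_e|² = p₀² + p'² − 2p₀p'cos θ
|p⃗_e|² = (2.4958e-23)² + (2.2321e-23)² − 2·2.4958e-23·2.2321e-23·cos(107°)
|p⃗_e| = 3.8038e-23 kg·m/s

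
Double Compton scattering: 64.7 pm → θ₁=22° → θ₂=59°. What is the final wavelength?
66.0533 pm

Apply Compton shift twice:

First scattering at θ₁ = 22°:
Δλ₁ = λ_C(1 - cos(22°))
Δλ₁ = 2.4263 × 0.0728
Δλ₁ = 0.1767 pm

After first scattering:
λ₁ = 64.7 + 0.1767 = 64.8767 pm

Second scattering at θ₂ = 59°:
Δλ₂ = λ_C(1 - cos(59°))
Δλ₂ = 2.4263 × 0.4850
Δλ₂ = 1.1767 pm

Final wavelength:
λ₂ = 64.8767 + 1.1767 = 66.0533 pm

Total shift: Δλ_total = 0.1767 + 1.1767 = 1.3533 pm

(Intermediate values are shown rounded; full precision is carried through to the final answer.)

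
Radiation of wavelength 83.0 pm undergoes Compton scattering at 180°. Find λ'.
87.8526 pm

Using the Compton formula: λ' = λ + λ_C(1 − cos θ)

For θ = 180°, cos θ = -1 (exact) = -1.0000, so:
1 − cos 180° = 1 − (-1) = 2.0000

Δλ = λ_C × 2.0000 = 2.4263 × 2.0000 = 4.8526 pm

λ' = 83.0 + 4.8526 = 87.8526 pm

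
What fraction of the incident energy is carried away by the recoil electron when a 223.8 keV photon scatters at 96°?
0.3260 (or 32.60%)

Calculate initial and final photon energies:

Initial: E₀ = 223.8 keV → λ₀ = 5.5400 pm
Compton shift: Δλ = 2.6799 pm
Final wavelength: λ' = 8.2199 pm
Final energy: E' = 150.8345 keV

Fractional energy loss:
(E₀ - E')/E₀ = (223.8000 - 150.8345)/223.8000
= 72.9655/223.8000
= 0.3260
= 32.60%

(Intermediate values are shown rounded; full precision is carried through to the final answer.)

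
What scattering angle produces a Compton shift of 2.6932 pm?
96.32°

From the Compton formula Δλ = λ_C(1 - cos θ), we can solve for θ:

cos θ = 1 - Δλ/λ_C

Given:
- Δλ = 2.6932 pm
- λ_C = h/(m_e·c) ≈ 2.42631024 pm

cos θ = 1 - 2.6932/2.42631024
cos θ = 1 - 1.109998
cos θ = -0.109998

θ = arccos(-0.109998)
θ = 96.32°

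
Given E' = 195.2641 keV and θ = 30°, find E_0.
205.8000 keV

Convert final energy to wavelength (hc ≈ 1239.842 keV·pm):
λ' = hc/E' = 1239.842 / 195.2641 = 6.3496 pm

Calculate the Compton shift:
Δλ = λ_C(1 - cos(30°))
Δλ = 2.4263 × (1 - cos(30°))
Δλ = 0.3251 pm

Initial wavelength:
λ = λ' - Δλ = 6.3496 - 0.3251 = 6.0245 pm

Initial energy:
E = hc/λ = 1239.842 / 6.0245 = 205.8000 keV

(Intermediate values are shown rounded; full precision is carried through to the final answer.)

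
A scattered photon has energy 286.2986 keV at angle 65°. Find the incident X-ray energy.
423.2000 keV

Convert final energy to wavelength (hc ≈ 1239.842 keV·pm):
λ' = hc/E' = 1239.842 / 286.2986 = 4.3306 pm

Calculate the Compton shift:
Δλ = λ_C(1 - cos(65°))
Δλ = 2.4263 × (1 - cos(65°))
Δλ = 1.4009 pm

Initial wavelength:
λ = λ' - Δλ = 4.3306 - 1.4009 = 2.9297 pm

Initial energy:
E = hc/λ = 1239.842 / 2.9297 = 423.2000 keV

(Intermediate values are shown rounded; full precision is carried through to the final answer.)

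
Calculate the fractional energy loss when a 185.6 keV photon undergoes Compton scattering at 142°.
0.3937 (or 39.37%)

Calculate initial and final photon energies:

Initial: E₀ = 185.6 keV → λ₀ = 6.6802 pm
Compton shift: Δλ = 4.3383 pm
Final wavelength: λ' = 11.0185 pm
Final energy: E' = 112.5242 keV

Fractional energy loss:
(E₀ - E')/E₀ = (185.6000 - 112.5242)/185.6000
= 73.0758/185.6000
= 0.3937
= 39.37%

(Intermediate values are shown rounded; full precision is carried through to the final answer.)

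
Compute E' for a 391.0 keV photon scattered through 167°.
155.7319 keV

First convert energy to wavelength:
λ = hc/E, with hc ≈ 1239.842 keV·pm (i.e. 1239.842 eV·nm)

For E = 391.0 keV = 391000 eV:
λ = 1239.842 keV·pm / 391.0 keV
λ = 3.1710 pm

Calculate the Compton shift:
Δλ = λ_C(1 - cos(167°)) = 2.4263 × 1.9744
Δλ = 4.7904 pm

Final wavelength:
λ' = 3.1710 + 4.7904 = 7.9614 pm

Final energy:
E' = hc/λ' = 1239.842 / 7.9614 = 155.7319 keV

(Intermediate values are shown rounded; full precision is carried through to the final answer.)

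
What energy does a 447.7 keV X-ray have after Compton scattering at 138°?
177.1514 keV

First convert energy to wavelength:
λ = hc/E, with hc ≈ 1239.842 keV·pm (i.e. 1239.842 eV·nm)

For E = 447.7 keV = 447700 eV:
λ = 1239.842 keV·pm / 447.7 keV
λ = 2.7694 pm

Calculate the Compton shift:
Δλ = λ_C(1 - cos(138°)) = 2.4263 × 1.7431
Δλ = 4.2294 pm

Final wavelength:
λ' = 2.7694 + 4.2294 = 6.9988 pm

Final energy:
E' = hc/λ' = 1239.842 / 6.9988 = 177.1514 keV

(Intermediate values are shown rounded; full precision is carried through to the final answer.)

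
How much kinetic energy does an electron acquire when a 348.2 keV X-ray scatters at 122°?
177.7229 keV

By energy conservation: K_e = E_initial - E_final

First find the scattered photon energy:
Initial wavelength: λ = hc/E = 3.5607 pm
Compton shift: Δλ = λ_C(1 - cos(122°)) = 3.7121 pm
Final wavelength: λ' = 3.5607 + 3.7121 = 7.2728 pm
Final photon energy: E' = hc/λ' = 170.4771 keV

Electron kinetic energy:
K_e = E - E' = 348.2000 - 170.4771 = 177.7229 keV

(Intermediate values are shown rounded; full precision is carried through to the final answer.)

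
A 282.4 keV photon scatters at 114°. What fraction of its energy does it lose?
0.4374 (or 43.74%)

Calculate initial and final photon energies:

Initial: E₀ = 282.4 keV → λ₀ = 4.3904 pm
Compton shift: Δλ = 3.4132 pm
Final wavelength: λ' = 7.8036 pm
Final energy: E' = 158.8817 keV

Fractional energy loss:
(E₀ - E')/E₀ = (282.4000 - 158.8817)/282.4000
= 123.5183/282.4000
= 0.4374
= 43.74%

(Intermediate values are shown rounded; full precision is carried through to the final answer.)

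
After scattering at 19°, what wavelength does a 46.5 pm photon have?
46.6322 pm

Using the Compton scattering formula:
λ' = λ + Δλ = λ + λ_C(1 - cos θ)

Given:
- Initial wavelength λ = 46.5 pm
- Scattering angle θ = 19°
- Compton wavelength λ_C ≈ 2.4263 pm

Calculate the shift:
Δλ = 2.4263 × (1 - cos(19°))
Δλ = 2.4263 × 0.0545
Δλ = 0.1322 pm

Final wavelength:
λ' = 46.5 + 0.1322 = 46.6322 pm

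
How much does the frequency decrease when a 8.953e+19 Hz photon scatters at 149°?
5.136e+19 Hz (decrease)

Convert frequency to wavelength (c = 299792458 m/s):
λ₀ = c/f₀ = 299792458/8.953e+19 = 3.3485140e-12 m = 3.3485 pm

Calculate Compton shift:
Δλ = λ_C(1 - cos(149°)) = 4.5061 pm

Final wavelength:
λ' = λ₀ + Δλ = 3.3485 + 4.5061 = 7.8546 pm

Final frequency:
f' = c/λ' = 299792458/7.8545780e-12 = 3.8167863e+19 Hz

Frequency shift (decrease):
Δf = f₀ - f' = 8.953e+19 - 3.8167863e+19 = 5.136e+19 Hz

(Intermediate values are shown rounded; full precision is carried through to the final answer.)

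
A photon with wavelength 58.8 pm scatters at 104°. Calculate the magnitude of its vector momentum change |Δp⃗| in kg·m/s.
1.7330e-23 kg·m/s

Photon momentum magnitude is p = h/λ.

Initial momentum:
p₀ = h/λ = 6.6261e-34/5.8800e-11 = 1.1269e-23 kg·m/s

After scattering:
λ' = λ + Δλ = 58.8 + 3.0133 = 61.8133 pm
p' = h/λ' = 6.6261e-34/6.1813e-11 = 1.0719e-23 kg·m/s

Momentum is a vector; the scattered photon's direction makes angle θ = 104° with the incident direction. The magnitude of the vector change Δp⃗ = p⃗₀ − p⃗' is found from the law of cosines:
|Δp⃗|² = p₀² + p'² − 2p₀p'cos θ
|Δp⃗|² = (1.1269e-23)² + (1.0719e-23)² − 2·1.1269e-23·1.0719e-23·cos(104°)
|Δp⃗| = 1.7330e-23 kg·m/s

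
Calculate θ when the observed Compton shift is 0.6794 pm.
43.95°

From the Compton formula Δλ = λ_C(1 - cos θ), we can solve for θ:

cos θ = 1 - Δλ/λ_C

Given:
- Δλ = 0.6794 pm
- λ_C = h/(m_e·c) ≈ 2.42631024 pm

cos θ = 1 - 0.6794/2.42631024
cos θ = 1 - 0.280014
cos θ = 0.719986

θ = arccos(0.719986)
θ = 43.95°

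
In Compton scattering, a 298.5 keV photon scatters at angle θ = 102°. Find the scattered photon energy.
175.0116 keV

First convert energy to wavelength:
λ = hc/E, with hc ≈ 1239.842 keV·pm (i.e. 1239.842 eV·nm)

For E = 298.5 keV = 298500 eV:
λ = 1239.842 keV·pm / 298.5 keV
λ = 4.1536 pm

Calculate the Compton shift:
Δλ = λ_C(1 - cos(102°)) = 2.4263 × 1.2079
Δλ = 2.9308 pm

Final wavelength:
λ' = 4.1536 + 2.9308 = 7.0843 pm

Final energy:
E' = hc/λ' = 1239.842 / 7.0843 = 175.0116 keV

(Intermediate values are shown rounded; full precision is carried through to the final answer.)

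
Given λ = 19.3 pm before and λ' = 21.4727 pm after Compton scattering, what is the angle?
84.00°

First find the wavelength shift:
Δλ = λ' - λ = 21.4727 - 19.3 = 2.1727 pm

Using Δλ = λ_C(1 - cos θ), with λ_C = h/(m_e·c) ≈ 2.42631024 pm:
cos θ = 1 - Δλ/λ_C
cos θ = 1 - 2.1727/2.42631024
cos θ = 0.104525

θ = arccos(0.104525)
θ = 84.00°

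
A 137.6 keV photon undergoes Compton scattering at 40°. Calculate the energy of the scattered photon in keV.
129.4451 keV

First convert energy to wavelength:
λ = hc/E, with hc ≈ 1239.842 keV·pm (i.e. 1239.842 eV·nm)

For E = 137.6 keV = 137600 eV:
λ = 1239.842 keV·pm / 137.6 keV
λ = 9.0105 pm

Calculate the Compton shift:
Δλ = λ_C(1 - cos(40°)) = 2.4263 × 0.2340
Δλ = 0.5676 pm

Final wavelength:
λ' = 9.0105 + 0.5676 = 9.5781 pm

Final energy:
E' = hc/λ' = 1239.842 / 9.5781 = 129.4451 keV

(Intermediate values are shown rounded; full precision is carried through to the final answer.)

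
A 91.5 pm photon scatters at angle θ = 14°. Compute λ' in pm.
91.5721 pm

Using the Compton scattering formula:
λ' = λ + Δλ = λ + λ_C(1 - cos θ)

Given:
- Initial wavelength λ = 91.5 pm
- Scattering angle θ = 14°
- Compton wavelength λ_C ≈ 2.4263 pm

Calculate the shift:
Δλ = 2.4263 × (1 - cos(14°))
Δλ = 2.4263 × 0.0297
Δλ = 0.0721 pm

Final wavelength:
λ' = 91.5 + 0.0721 = 91.5721 pm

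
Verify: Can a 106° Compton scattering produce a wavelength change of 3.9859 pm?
No, inconsistent

Calculate the expected shift for θ = 106°:

Δλ_expected = λ_C(1 - cos(106°))
Δλ_expected = 2.4263 × (1 - cos(106°))
Δλ_expected = 2.4263 × 1.2756
Δλ_expected = 3.0951 pm

Given shift: 3.9859 pm
Expected shift: 3.0951 pm
Difference: 0.8908 pm

The values do not match. The given shift corresponds to θ ≈ 130.0°, not 106°.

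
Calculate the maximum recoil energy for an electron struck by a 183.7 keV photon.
76.8345 keV

Maximum energy transfer occurs at θ = 180° (backscattering).

Initial photon: E₀ = 183.7 keV → λ₀ = 6.7493 pm

Maximum Compton shift (at 180°):
Δλ_max = 2λ_C = 2 × 2.4263 = 4.8526 pm

Final wavelength:
λ' = 6.7493 + 4.8526 = 11.6019 pm

Minimum photon energy (maximum energy to electron):
E'_min = hc/λ' = 106.8655 keV

Maximum electron kinetic energy:
K_max = E₀ - E'_min = 183.7000 - 106.8655 = 76.8345 keV

(Intermediate values are shown rounded; full precision is carried through to the final answer.)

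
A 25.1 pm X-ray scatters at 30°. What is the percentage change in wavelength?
1.2951%

Calculate the Compton shift:
Δλ = λ_C(1 - cos(30°))
Δλ = 2.4263 × (1 - cos(30°))
Δλ = 2.4263 × 0.1340
Δλ = 0.3251 pm

Percentage change:
(Δλ/λ₀) × 100 = (0.3251/25.1) × 100
= 1.2951%

(Intermediate values are shown rounded; full precision is carried through to the final answer.)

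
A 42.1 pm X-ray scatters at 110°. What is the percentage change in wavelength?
7.7343%

Calculate the Compton shift:
Δλ = λ_C(1 - cos(110°))
Δλ = 2.4263 × (1 - cos(110°))
Δλ = 2.4263 × 1.3420
Δλ = 3.2562 pm

Percentage change:
(Δλ/λ₀) × 100 = (3.2562/42.1) × 100
= 7.7343%

(Intermediate values are shown rounded; full precision is carried through to the final answer.)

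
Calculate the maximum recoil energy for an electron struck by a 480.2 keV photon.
313.4324 keV

Maximum energy transfer occurs at θ = 180° (backscattering).

Initial photon: E₀ = 480.2 keV → λ₀ = 2.5819 pm

Maximum Compton shift (at 180°):
Δλ_max = 2λ_C = 2 × 2.4263 = 4.8526 pm

Final wavelength:
λ' = 2.5819 + 4.8526 = 7.4345 pm

Minimum photon energy (maximum energy to electron):
E'_min = hc/λ' = 166.7676 keV

Maximum electron kinetic energy:
K_max = E₀ - E'_min = 480.2000 - 166.7676 = 313.4324 keV

(Intermediate values are shown rounded; full precision is carried through to the final answer.)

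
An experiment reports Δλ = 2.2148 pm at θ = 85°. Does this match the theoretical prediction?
Yes, consistent

Calculate the expected shift for θ = 85°:

Δλ_expected = λ_C(1 - cos(85°))
Δλ_expected = 2.4263 × (1 - cos(85°))
Δλ_expected = 2.4263 × 0.9128
Δλ_expected = 2.2148 pm

Given shift: 2.2148 pm
Expected shift: 2.2148 pm
Difference: 0.0000 pm

The values match. This is consistent with Compton scattering at the stated angle.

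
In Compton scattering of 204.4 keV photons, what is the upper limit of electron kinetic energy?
90.8445 keV

Maximum energy transfer occurs at θ = 180° (backscattering).

Initial photon: E₀ = 204.4 keV → λ₀ = 6.0658 pm

Maximum Compton shift (at 180°):
Δλ_max = 2λ_C = 2 × 2.4263 = 4.8526 pm

Final wavelength:
λ' = 6.0658 + 4.8526 = 10.9184 pm

Minimum photon energy (maximum energy to electron):
E'_min = hc/λ' = 113.5555 keV

Maximum electron kinetic energy:
K_max = E₀ - E'_min = 204.4000 - 113.5555 = 90.8445 keV

(Intermediate values are shown rounded; full precision is carried through to the final answer.)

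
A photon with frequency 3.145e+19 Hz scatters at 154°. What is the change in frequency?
1.025e+19 Hz (decrease)

Convert frequency to wavelength (c = 299792458 m/s):
λ₀ = c/f₀ = 299792458/3.145e+19 = 9.5323516e-12 m = 9.5324 pm

Calculate Compton shift:
Δλ = λ_C(1 - cos(154°)) = 4.6071 pm

Final wavelength:
λ' = λ₀ + Δλ = 9.5324 + 4.6071 = 14.1394 pm

Final frequency:
f' = c/λ' = 299792458/1.4139415e-11 = 2.1202607e+19 Hz

Frequency shift (decrease):
Δf = f₀ - f' = 3.145e+19 - 2.1202607e+19 = 1.025e+19 Hz

(Intermediate values are shown rounded; full precision is carried through to the final answer.)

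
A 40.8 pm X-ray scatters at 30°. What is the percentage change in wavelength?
0.7967%

Calculate the Compton shift:
Δλ = λ_C(1 - cos(30°))
Δλ = 2.4263 × (1 - cos(30°))
Δλ = 2.4263 × 0.1340
Δλ = 0.3251 pm

Percentage change:
(Δλ/λ₀) × 100 = (0.3251/40.8) × 100
= 0.7967%

(Intermediate values are shown rounded; full precision is carried through to the final answer.)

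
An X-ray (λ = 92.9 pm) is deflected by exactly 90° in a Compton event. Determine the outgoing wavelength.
95.3263 pm

Using the Compton formula: λ' = λ + λ_C(1 − cos θ)

For θ = 90°, cos θ = 0 (exact) = 0.0000, so:
1 − cos 90° = 1 − (0) = 1.0000

Δλ = λ_C × 1.0000 = 2.4263 × 1.0000 = 2.4263 pm

λ' = 92.9 + 2.4263 = 95.3263 pm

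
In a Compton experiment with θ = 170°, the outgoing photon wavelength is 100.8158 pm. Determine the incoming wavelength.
96.0000 pm

From λ' = λ + Δλ, we have λ = λ' - Δλ

First calculate the Compton shift:
Δλ = λ_C(1 - cos θ)
Δλ = 2.4263 × (1 - cos(170°))
Δλ = 2.4263 × 1.9848
Δλ = 4.8158 pm

Initial wavelength:
λ = λ' - Δλ
λ = 100.8158 - 4.8158
λ = 96.0000 pm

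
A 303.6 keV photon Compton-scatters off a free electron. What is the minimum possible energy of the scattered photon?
138.7403 keV (at θ = 180°)

The scattered photon has minimum energy when its wavelength is maximum, i.e., when the Compton shift Δλ = λ_C(1 − cos θ) is maximum. This occurs at θ = 180° (backscattering), giving Δλ_max = 2λ_C = 4.8526 pm.

Initial wavelength: λ₀ = hc/E₀ = 4.0838 pm
Maximum final wavelength: λ'_max = λ₀ + 2λ_C = 4.0838 + 4.8526 = 8.9364 pm
Minimum final energy: E'_min = hc/λ'_max = 138.7403 keV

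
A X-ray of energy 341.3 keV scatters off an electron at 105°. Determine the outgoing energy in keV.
185.4111 keV

First convert energy to wavelength:
λ = hc/E, with hc ≈ 1239.842 keV·pm (i.e. 1239.842 eV·nm)

For E = 341.3 keV = 341300 eV:
λ = 1239.842 keV·pm / 341.3 keV
λ = 3.6327 pm

Calculate the Compton shift:
Δλ = λ_C(1 - cos(105°)) = 2.4263 × 1.2588
Δλ = 3.0543 pm

Final wavelength:
λ' = 3.6327 + 3.0543 = 6.6870 pm

Final energy:
E' = hc/λ' = 1239.842 / 6.6870 = 185.4111 keV

(Intermediate values are shown rounded; full precision is carried through to the final answer.)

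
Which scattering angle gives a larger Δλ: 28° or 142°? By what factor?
142° produces the larger shift by a factor of 15.275

Calculate both shifts using Δλ = λ_C(1 - cos θ):

For θ₁ = 28°:
Δλ₁ = 2.4263 × (1 - cos(28°))
Δλ₁ = 2.4263 × 0.1171
Δλ₁ = 0.2840 pm

For θ₂ = 142°:
Δλ₂ = 2.4263 × (1 - cos(142°))
Δλ₂ = 2.4263 × 1.7880
Δλ₂ = 4.3383 pm

The 142° angle produces the larger shift.
Ratio: 4.3383/0.2840 = 15.275

(Intermediate values are shown rounded; full precision is carried through to the final answer.)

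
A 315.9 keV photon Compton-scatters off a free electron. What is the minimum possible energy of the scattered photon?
141.2537 keV (at θ = 180°)

The scattered photon has minimum energy when its wavelength is maximum, i.e., when the Compton shift Δλ = λ_C(1 − cos θ) is maximum. This occurs at θ = 180° (backscattering), giving Δλ_max = 2λ_C = 4.8526 pm.

Initial wavelength: λ₀ = hc/E₀ = 3.9248 pm
Maximum final wavelength: λ'_max = λ₀ + 2λ_C = 3.9248 + 4.8526 = 8.7774 pm
Minimum final energy: E'_min = hc/λ'_max = 141.2537 keV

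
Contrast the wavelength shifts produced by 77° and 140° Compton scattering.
140° produces the larger shift by a factor of 2.279

Calculate both shifts using Δλ = λ_C(1 - cos θ):

For θ₁ = 77°:
Δλ₁ = 2.4263 × (1 - cos(77°))
Δλ₁ = 2.4263 × 0.7750
Δλ₁ = 1.8805 pm

For θ₂ = 140°:
Δλ₂ = 2.4263 × (1 - cos(140°))
Δλ₂ = 2.4263 × 1.7660
Δλ₂ = 4.2850 pm

The 140° angle produces the larger shift.
Ratio: 4.2850/1.8805 = 2.279

(Intermediate values are shown rounded; full precision is carried through to the final answer.)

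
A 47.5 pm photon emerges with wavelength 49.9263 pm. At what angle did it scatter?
90.00°

First find the wavelength shift:
Δλ = λ' - λ = 49.9263 - 47.5 = 2.4263 pm

Using Δλ = λ_C(1 - cos θ), with λ_C = h/(m_e·c) ≈ 2.42631024 pm:
cos θ = 1 - Δλ/λ_C
cos θ = 1 - 2.4263/2.42631024
cos θ = 0.000004

θ = arccos(0.000004)
θ = 90.00°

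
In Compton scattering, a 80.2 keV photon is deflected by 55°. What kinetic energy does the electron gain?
5.0308 keV

By energy conservation: K_e = E_initial - E_final

First find the scattered photon energy:
Initial wavelength: λ = hc/E = 15.4594 pm
Compton shift: Δλ = λ_C(1 - cos(55°)) = 1.0346 pm
Final wavelength: λ' = 15.4594 + 1.0346 = 16.4940 pm
Final photon energy: E' = hc/λ' = 75.1692 keV

Electron kinetic energy:
K_e = E - E' = 80.2000 - 75.1692 = 5.0308 keV

(Intermediate values are shown rounded; full precision is carried through to the final answer.)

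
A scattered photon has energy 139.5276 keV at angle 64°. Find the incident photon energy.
164.8000 keV

Convert final energy to wavelength (hc ≈ 1239.842 keV·pm):
λ' = hc/E' = 1239.842 / 139.5276 = 8.8860 pm

Calculate the Compton shift:
Δλ = λ_C(1 - cos(64°))
Δλ = 2.4263 × (1 - cos(64°))
Δλ = 1.3627 pm

Initial wavelength:
λ = λ' - Δλ = 8.8860 - 1.3627 = 7.5233 pm

Initial energy:
E = hc/λ = 1239.842 / 7.5233 = 164.8000 keV

(Intermediate values are shown rounded; full precision is carried through to the final answer.)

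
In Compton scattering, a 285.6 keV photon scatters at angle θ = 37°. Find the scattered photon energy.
256.7090 keV

First convert energy to wavelength:
λ = hc/E, with hc ≈ 1239.842 keV·pm (i.e. 1239.842 eV·nm)

For E = 285.6 keV = 285600 eV:
λ = 1239.842 keV·pm / 285.6 keV
λ = 4.3412 pm

Calculate the Compton shift:
Δλ = λ_C(1 - cos(37°)) = 2.4263 × 0.2014
Δλ = 0.4886 pm

Final wavelength:
λ' = 4.3412 + 0.4886 = 4.8298 pm

Final energy:
E' = hc/λ' = 1239.842 / 4.8298 = 256.7090 keV

(Intermediate values are shown rounded; full precision is carried through to the final answer.)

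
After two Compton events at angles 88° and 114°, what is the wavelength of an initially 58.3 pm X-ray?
64.0548 pm

Apply Compton shift twice:

First scattering at θ₁ = 88°:
Δλ₁ = λ_C(1 - cos(88°))
Δλ₁ = 2.4263 × 0.9651
Δλ₁ = 2.3416 pm

After first scattering:
λ₁ = 58.3 + 2.3416 = 60.6416 pm

Second scattering at θ₂ = 114°:
Δλ₂ = λ_C(1 - cos(114°))
Δλ₂ = 2.4263 × 1.4067
Δλ₂ = 3.4132 pm

Final wavelength:
λ₂ = 60.6416 + 3.4132 = 64.0548 pm

Total shift: Δλ_total = 2.3416 + 3.4132 = 5.7548 pm

(Intermediate values are shown rounded; full precision is carried through to the final answer.)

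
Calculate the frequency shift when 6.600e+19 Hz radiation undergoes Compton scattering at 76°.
1.902e+19 Hz (decrease)

Convert frequency to wavelength (c = 299792458 m/s):
λ₀ = c/f₀ = 299792458/6.600e+19 = 4.5423100e-12 m = 4.5423 pm

Calculate Compton shift:
Δλ = λ_C(1 - cos(76°)) = 1.8393 pm

Final wavelength:
λ' = λ₀ + Δλ = 4.5423 + 1.8393 = 6.3816 pm

Final frequency:
f' = c/λ' = 299792458/6.3816426e-12 = 4.6977318e+19 Hz

Frequency shift (decrease):
Δf = f₀ - f' = 6.600e+19 - 4.6977318e+19 = 1.902e+19 Hz

(Intermediate values are shown rounded; full precision is carried through to the final answer.)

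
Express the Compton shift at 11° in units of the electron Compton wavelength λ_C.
0.0184 λ_C

The Compton shift formula is:
Δλ = λ_C(1 - cos θ)

Dividing both sides by λ_C:
Δλ/λ_C = 1 - cos θ

For θ = 11°:
Δλ/λ_C = 1 - cos(11°)
Δλ/λ_C = 1 - 0.9816
Δλ/λ_C = 0.0184

This means the shift is 0.0184 × λ_C = 0.0446 pm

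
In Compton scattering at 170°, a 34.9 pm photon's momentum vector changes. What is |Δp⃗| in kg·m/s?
3.5534e-23 kg·m/s

Photon momentum magnitude is p = h/λ.

Initial momentum:
p₀ = h/λ = 6.6261e-34/3.4900e-11 = 1.8986e-23 kg·m/s

After scattering:
λ' = λ + Δλ = 34.9 + 4.8158 = 39.7158 pm
p' = h/λ' = 6.6261e-34/3.9716e-11 = 1.6684e-23 kg·m/s

Momentum is a vector; the scattered photon's direction makes angle θ = 170° with the incident direction. The magnitude of the vector change Δp⃗ = p⃗₀ − p⃗' is found from the law of cosines:
|Δp⃗|² = p₀² + p'² − 2p₀p'cos θ
|Δp⃗|² = (1.8986e-23)² + (1.6684e-23)² − 2·1.8986e-23·1.6684e-23·cos(170°)
|Δp⃗| = 3.5534e-23 kg·m/s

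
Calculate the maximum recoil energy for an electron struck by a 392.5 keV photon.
237.7413 keV

Maximum energy transfer occurs at θ = 180° (backscattering).

Initial photon: E₀ = 392.5 keV → λ₀ = 3.1588 pm

Maximum Compton shift (at 180°):
Δλ_max = 2λ_C = 2 × 2.4263 = 4.8526 pm

Final wavelength:
λ' = 3.1588 + 4.8526 = 8.0115 pm

Minimum photon energy (maximum energy to electron):
E'_min = hc/λ' = 154.7587 keV

Maximum electron kinetic energy:
K_max = E₀ - E'_min = 392.5000 - 154.7587 = 237.7413 keV

(Intermediate values are shown rounded; full precision is carried through to the final answer.)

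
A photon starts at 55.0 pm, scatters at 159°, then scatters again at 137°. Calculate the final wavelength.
63.8923 pm

Apply Compton shift twice:

First scattering at θ₁ = 159°:
Δλ₁ = λ_C(1 - cos(159°))
Δλ₁ = 2.4263 × 1.9336
Δλ₁ = 4.6915 pm

After first scattering:
λ₁ = 55.0 + 4.6915 = 59.6915 pm

Second scattering at θ₂ = 137°:
Δλ₂ = λ_C(1 - cos(137°))
Δλ₂ = 2.4263 × 1.7314
Δλ₂ = 4.2008 pm

Final wavelength:
λ₂ = 59.6915 + 4.2008 = 63.8923 pm

Total shift: Δλ_total = 4.6915 + 4.2008 = 8.8923 pm

(Intermediate values are shown rounded; full precision is carried through to the final answer.)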